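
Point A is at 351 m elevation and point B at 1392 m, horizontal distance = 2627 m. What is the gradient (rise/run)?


gradient = (1392 - 351) / 2627 = 1041 / 2627 = 0.3963

0.3963


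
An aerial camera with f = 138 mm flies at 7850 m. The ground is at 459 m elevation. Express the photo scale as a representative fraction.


scale = f / (H - h) = 138 mm / 7391 m = 138 / 7391000 = 1:53558

1:53558


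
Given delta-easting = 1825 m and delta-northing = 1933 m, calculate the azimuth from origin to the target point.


az = atan2(1825, 1933) = 43.4 deg
adjusted to 0-360: 43.4 degrees

43.4 degrees


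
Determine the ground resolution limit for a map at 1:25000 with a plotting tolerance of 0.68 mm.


ground = 0.68 mm * 25000 / 1000 = 17.0 m

17.0 m


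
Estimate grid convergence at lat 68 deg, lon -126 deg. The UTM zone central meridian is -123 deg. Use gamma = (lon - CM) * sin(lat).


gamma = (-126 - -123) * sin(68) = -3 * 0.927184 = -2.782 degrees

-2.782 degrees


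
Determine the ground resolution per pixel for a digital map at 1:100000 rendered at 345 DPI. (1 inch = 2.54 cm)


pixel_cm = 2.54 / 345 ≈ 0.007362 cm
ground = pixel_cm * 100000 / 100 = 2.54 * 100000 / (345 * 100) = 254000 / 34500 ≈ 7.36 m

7.36 m


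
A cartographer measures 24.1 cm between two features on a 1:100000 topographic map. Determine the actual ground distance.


ground = 24.1 cm * 100000 / 100 = 24100.0 m = 24.1 km

24.1 km


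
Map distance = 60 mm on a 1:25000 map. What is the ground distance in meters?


ground = 60 mm * 25000 / 1000 = 1500.0 m

1500.0 m


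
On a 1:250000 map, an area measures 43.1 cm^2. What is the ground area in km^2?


ground_area = 43.1 * (250000/100)^2 = 269375000.0 m^2 = 269.375 km^2

269.375 km^2


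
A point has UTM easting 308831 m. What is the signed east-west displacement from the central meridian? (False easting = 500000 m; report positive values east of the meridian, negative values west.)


displacement = 308831 - 500000 = -191169 m

-191169 m


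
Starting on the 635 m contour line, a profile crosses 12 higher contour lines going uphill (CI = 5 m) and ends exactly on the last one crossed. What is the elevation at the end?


elevation = 635 + 12 * 5 = 695 m

695 m


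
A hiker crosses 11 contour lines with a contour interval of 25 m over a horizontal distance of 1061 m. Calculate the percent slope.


elevation change = 11 * 25 = 275 m
slope = 275 / 1061 * 100 = 25.9%

25.9%


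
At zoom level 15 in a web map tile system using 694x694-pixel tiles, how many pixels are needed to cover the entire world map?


tiles per axis = 2^15 = 32768
total tiles = 32768^2 = 1073741824
pixels per axis = 32768 * 694 = 22740992
total pixels = 22740992^2 = 517152717144064

517152717144064 pixels


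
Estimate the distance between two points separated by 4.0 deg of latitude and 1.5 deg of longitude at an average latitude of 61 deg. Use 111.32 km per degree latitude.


dlat_km = 4.0 * 111.32 = 445.28
dlon_km = 1.5 * 111.32 * cos(61) ≈ 80.954
dist = sqrt(445.28^2 + 80.954^2) ≈ 452.6 km

452.6 km


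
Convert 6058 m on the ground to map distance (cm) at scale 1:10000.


map_cm = 6058 * 100 / 10000 = 60.58 cm

60.58 cm


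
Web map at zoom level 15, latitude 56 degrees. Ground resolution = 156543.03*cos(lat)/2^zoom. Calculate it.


res = 156543.03 * cos(56) / 2^15 = 156543.03 * 0.5591929 / 32768 = 2.67 m/pixel

2.67 m/pixel


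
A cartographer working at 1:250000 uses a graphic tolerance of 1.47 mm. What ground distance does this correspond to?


ground = 1.47 mm * 250000 / 1000 = 367.5 m

367.5 m


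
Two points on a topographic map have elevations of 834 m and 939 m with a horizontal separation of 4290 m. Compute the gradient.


gradient = (939 - 834) / 4290 = 105 / 4290 = 0.0245

0.0245


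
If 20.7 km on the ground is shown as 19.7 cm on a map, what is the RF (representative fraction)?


ground = 20.7 km = 2070000 cm; RF denominator = ground / map = 2070000 / 19.7 ≈ 105076; RF = 1:105076

1:105076


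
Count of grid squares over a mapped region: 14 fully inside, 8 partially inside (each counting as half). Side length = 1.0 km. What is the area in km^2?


effective squares = 14 + 8 * 0.5 = 18.0
area = 18.0 * 1.0 = 18.0 km^2

18.0 km^2


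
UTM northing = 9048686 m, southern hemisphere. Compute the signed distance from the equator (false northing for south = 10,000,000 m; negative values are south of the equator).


For southern: actual = 9048686 - 10000000 = -951314 m

-951314 m


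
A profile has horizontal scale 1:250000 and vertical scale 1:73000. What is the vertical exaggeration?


VE = horizontal_scale / vertical_scale = 250000 / 73000 ≈ 3.4

3.4x


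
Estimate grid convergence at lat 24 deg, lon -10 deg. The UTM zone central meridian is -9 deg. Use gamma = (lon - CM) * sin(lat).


gamma = (-10 - -9) * sin(24) = -1 * 0.406737 = -0.407 degrees

-0.407 degrees


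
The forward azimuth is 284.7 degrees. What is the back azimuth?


back azimuth = (284.7 + 180) mod 360 = 104.7 degrees

104.7 degrees


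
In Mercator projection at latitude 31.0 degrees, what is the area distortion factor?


area_distortion = 1/cos^2(31.0) = 1.361

1.361


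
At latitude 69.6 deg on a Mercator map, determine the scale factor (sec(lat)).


SF = 1 / cos(69.6) = 1 / 0.348572 = 2.869

2.869


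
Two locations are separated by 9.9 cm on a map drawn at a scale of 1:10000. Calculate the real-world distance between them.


ground = 9.9 cm * 10000 / 100 = 990.0 m

990.0 m


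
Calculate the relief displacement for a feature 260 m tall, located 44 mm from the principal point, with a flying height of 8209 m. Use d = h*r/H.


d = h * r / H = 260 * 44 / 8209 = 1.39 mm

1.39 mm


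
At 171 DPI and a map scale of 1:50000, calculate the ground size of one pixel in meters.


pixel_cm = 2.54 / 171 ≈ 0.014854 cm
ground = pixel_cm * 50000 / 100 = 2.54 * 50000 / (171 * 100) = 127000 / 17100 ≈ 7.43 m

7.43 m


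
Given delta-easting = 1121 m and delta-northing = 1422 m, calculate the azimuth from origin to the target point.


az = atan2(1121, 1422) = 38.2 deg
adjusted to 0-360: 38.2 degrees

38.2 degrees


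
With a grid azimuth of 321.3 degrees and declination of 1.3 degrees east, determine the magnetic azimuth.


magnetic azimuth = grid azimuth - declination (east +ve)
mag_az = 321.3 - 1.3 = 320.0 degrees

320.0 degrees


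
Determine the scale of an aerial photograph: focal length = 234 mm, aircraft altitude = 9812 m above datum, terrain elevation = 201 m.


scale = f / (H - h) = 234 mm / 9611 m = 234 / 9611000 = 1:41073

1:41073


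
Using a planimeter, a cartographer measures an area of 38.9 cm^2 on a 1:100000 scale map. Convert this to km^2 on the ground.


ground_area = 38.9 * (100000/100)^2 = 38900000.0 m^2 = 38.9 km^2

38.9 km^2


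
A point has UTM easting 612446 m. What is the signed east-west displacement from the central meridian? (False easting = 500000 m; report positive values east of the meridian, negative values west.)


displacement = 612446 - 500000 = 112446 m

112446 m


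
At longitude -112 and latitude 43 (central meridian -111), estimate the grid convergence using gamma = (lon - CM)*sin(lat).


gamma = (-112 - -111) * sin(43) = -1 * 0.681998 = -0.682 degrees

-0.682 degrees


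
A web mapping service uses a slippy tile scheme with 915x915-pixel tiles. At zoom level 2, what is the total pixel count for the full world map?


tiles per axis = 2^2 = 4
total tiles = 4^2 = 16
pixels per axis = 4 * 915 = 3660
total pixels = 3660^2 = 13395600

13395600 pixels


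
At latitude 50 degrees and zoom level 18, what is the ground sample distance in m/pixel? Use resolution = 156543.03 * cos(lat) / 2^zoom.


res = 156543.03 * cos(50) / 2^18 = 156543.03 * 0.64278761 / 262144 = 0.38 m/pixel

0.38 m/pixel


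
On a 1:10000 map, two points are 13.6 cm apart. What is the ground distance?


ground = 13.6 cm * 10000 / 100 = 1360.0 m = 1.36 km

1.36 km


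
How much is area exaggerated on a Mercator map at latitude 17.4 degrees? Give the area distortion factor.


area_distortion = 1/cos^2(17.4) = 1.098

1.098


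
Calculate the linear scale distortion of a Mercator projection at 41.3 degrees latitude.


SF = 1 / cos(41.3) = 1 / 0.751264 = 1.331

1.331


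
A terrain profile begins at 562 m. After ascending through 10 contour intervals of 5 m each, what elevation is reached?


elevation = 562 + 10 * 5 = 612 m

612 m


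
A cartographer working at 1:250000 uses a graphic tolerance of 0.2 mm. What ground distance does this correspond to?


ground = 0.2 mm * 250000 / 1000 = 50.0 m

50.0 m


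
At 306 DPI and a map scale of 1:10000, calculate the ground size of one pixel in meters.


pixel_cm = 2.54 / 306 ≈ 0.008301 cm
ground = pixel_cm * 10000 / 100 = 2.54 * 10000 / (306 * 100) = 25400 / 30600 ≈ 0.83 m

0.83 m


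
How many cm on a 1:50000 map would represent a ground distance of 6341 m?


map_cm = 6341 * 100 / 50000 = 12.682 cm ≈ 12.68 cm

12.68 cm


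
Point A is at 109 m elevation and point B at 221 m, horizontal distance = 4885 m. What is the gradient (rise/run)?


gradient = (221 - 109) / 4885 = 112 / 4885 = 0.0229

0.0229


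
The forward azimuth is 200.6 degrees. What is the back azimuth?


back azimuth = (200.6 + 180) mod 360 = 20.6 degrees

20.6 degrees


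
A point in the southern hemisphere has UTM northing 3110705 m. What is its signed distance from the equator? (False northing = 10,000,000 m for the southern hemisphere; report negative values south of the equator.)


For southern: actual = 3110705 - 10000000 = -6889295 m

-6889295 m


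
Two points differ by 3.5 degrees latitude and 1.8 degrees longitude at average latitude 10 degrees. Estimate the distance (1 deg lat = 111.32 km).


dlat_km = 3.5 * 111.32 = 389.62
dlon_km = 1.8 * 111.32 * cos(10) ≈ 197.332
dist = sqrt(389.62^2 + 197.332^2) ≈ 436.7 km

436.7 km


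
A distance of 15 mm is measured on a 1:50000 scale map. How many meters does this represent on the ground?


ground = 15 mm * 50000 / 1000 = 750.0 m

750.0 m


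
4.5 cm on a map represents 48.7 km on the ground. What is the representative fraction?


ground = 48.7 km = 4870000 cm; RF denominator = ground / map = 4870000 / 4.5 ≈ 1082222; RF = 1:1082222

1:1082222


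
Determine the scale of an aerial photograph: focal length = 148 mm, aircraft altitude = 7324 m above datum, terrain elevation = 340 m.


scale = f / (H - h) = 148 mm / 6984 m = 148 / 6984000 = 1:47189

1:47189


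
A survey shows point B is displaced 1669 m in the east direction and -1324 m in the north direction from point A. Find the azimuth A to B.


az = atan2(1669, -1324) = 128.4 deg
adjusted to 0-360: 128.4 degrees

128.4 degrees


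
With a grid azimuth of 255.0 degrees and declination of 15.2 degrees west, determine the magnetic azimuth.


magnetic azimuth = grid azimuth - declination (east +ve)
mag_az = 255.0 - -15.2 = 270.2 degrees

270.2 degrees


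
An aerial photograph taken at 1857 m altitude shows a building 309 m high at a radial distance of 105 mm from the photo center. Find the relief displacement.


d = h * r / H = 309 * 105 / 1857 = 17.47 mm

17.47 mm


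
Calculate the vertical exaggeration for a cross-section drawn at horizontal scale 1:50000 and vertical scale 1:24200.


VE = horizontal_scale / vertical_scale = 50000 / 24200 ≈ 2.1

2.1x


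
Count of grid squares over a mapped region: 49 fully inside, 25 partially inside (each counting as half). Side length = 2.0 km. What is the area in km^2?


effective squares = 49 + 25 * 0.5 = 61.5
area = 61.5 * 4.0 = 246.0 km^2

246.0 km^2


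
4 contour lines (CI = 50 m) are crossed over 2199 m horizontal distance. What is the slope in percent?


elevation change = 4 * 50 = 200 m
slope = 200 / 2199 * 100 = 9.1%

9.1%


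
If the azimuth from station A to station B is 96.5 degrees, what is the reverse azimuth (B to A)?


back azimuth = (96.5 + 180) mod 360 = 276.5 degrees

276.5 degrees


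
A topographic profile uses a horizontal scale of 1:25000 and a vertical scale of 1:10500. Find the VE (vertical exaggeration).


VE = horizontal_scale / vertical_scale = 25000 / 10500 ≈ 2.4

2.4x


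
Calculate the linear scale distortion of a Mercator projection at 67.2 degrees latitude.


SF = 1 / cos(67.2) = 1 / 0.387516 = 2.581

2.581


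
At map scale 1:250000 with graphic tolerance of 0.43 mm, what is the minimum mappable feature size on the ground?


ground = 0.43 mm * 250000 / 1000 = 107.5 m

107.5 m


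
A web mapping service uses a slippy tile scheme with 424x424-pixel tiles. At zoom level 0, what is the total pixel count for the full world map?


tiles per axis = 2^0 = 1
total tiles = 1^2 = 1
pixels per axis = 1 * 424 = 424
total pixels = 424^2 = 179776

179776 pixels


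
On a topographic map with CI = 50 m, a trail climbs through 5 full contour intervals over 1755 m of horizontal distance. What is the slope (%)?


elevation change = 5 * 50 = 250 m
slope = 250 / 1755 * 100 = 14.2%

14.2%


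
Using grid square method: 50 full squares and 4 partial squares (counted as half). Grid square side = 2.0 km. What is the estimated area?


effective squares = 50 + 4 * 0.5 = 52.0
area = 52.0 * 4.0 = 208.0 km^2

208.0 km^2


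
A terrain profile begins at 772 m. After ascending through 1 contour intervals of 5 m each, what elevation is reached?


elevation = 772 + 1 * 5 = 777 m

777 m


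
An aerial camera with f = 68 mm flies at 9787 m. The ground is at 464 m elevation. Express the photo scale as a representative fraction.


scale = f / (H - h) = 68 mm / 9323 m = 68 / 9323000 = 1:137103

1:137103


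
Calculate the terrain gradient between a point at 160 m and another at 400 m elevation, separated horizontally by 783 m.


gradient = (400 - 160) / 783 = 240 / 783 = 0.3065

0.3065


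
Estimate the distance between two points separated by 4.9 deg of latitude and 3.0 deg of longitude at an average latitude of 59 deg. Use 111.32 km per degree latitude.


dlat_km = 4.9 * 111.32 = 545.468
dlon_km = 3.0 * 111.32 * cos(59) ≈ 172.002
dist = sqrt(545.468^2 + 172.002^2) ≈ 571.9 km

571.9 km


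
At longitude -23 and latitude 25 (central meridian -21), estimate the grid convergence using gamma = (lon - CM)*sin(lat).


gamma = (-23 - -21) * sin(25) = -2 * 0.422618 = -0.845 degrees

-0.845 degrees


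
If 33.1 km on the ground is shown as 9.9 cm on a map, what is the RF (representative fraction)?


ground = 33.1 km = 3310000 cm; RF denominator = ground / map = 3310000 / 9.9 ≈ 334343; RF = 1:334343

1:334343


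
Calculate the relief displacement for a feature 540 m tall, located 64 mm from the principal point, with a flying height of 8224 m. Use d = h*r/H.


d = h * r / H = 540 * 64 / 8224 = 4.2 mm

4.2 mm


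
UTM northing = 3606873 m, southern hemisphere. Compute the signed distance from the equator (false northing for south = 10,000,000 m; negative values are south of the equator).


For southern: actual = 3606873 - 10000000 = -6393127 m

-6393127 m


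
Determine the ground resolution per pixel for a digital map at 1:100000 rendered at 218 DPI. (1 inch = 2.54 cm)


pixel_cm = 2.54 / 218 ≈ 0.011651 cm
ground = pixel_cm * 100000 / 100 = 2.54 * 100000 / (218 * 100) = 254000 / 21800 ≈ 11.65 m

11.65 m


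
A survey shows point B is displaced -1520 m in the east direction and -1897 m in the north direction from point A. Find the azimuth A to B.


az = atan2(-1520, -1897) = -141.3 deg
adjusted to 0-360: 218.7 degrees

218.7 degrees


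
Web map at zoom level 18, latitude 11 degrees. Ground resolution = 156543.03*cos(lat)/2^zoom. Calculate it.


res = 156543.03 * cos(11) / 2^18 = 156543.03 * 0.98162718 / 262144 = 0.59 m/pixel

0.59 m/pixel


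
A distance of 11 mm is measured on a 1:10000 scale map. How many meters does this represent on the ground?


ground = 11 mm * 10000 / 1000 = 110.0 m

110.0 m


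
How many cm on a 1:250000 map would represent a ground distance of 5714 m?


map_cm = 5714 * 100 / 250000 = 2.2856 cm ≈ 2.29 cm

2.29 cm


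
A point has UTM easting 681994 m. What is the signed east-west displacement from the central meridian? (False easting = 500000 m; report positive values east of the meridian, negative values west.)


displacement = 681994 - 500000 = 181994 m

181994 m


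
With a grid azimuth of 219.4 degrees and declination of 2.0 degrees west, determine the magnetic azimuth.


magnetic azimuth = grid azimuth - declination (east +ve)
mag_az = 219.4 - -2.0 = 221.4 degrees

221.4 degrees


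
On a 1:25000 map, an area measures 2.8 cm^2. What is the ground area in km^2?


ground_area = 2.8 * (25000/100)^2 = 175000.0 m^2 = 0.175 km^2

0.175 km^2


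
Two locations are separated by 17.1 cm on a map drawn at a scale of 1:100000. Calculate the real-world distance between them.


ground = 17.1 cm * 100000 / 100 = 17100.0 m = 17.1 km

17.1 km


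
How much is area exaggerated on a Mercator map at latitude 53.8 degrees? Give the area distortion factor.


area_distortion = 1/cos^2(53.8) = 2.867

2.867


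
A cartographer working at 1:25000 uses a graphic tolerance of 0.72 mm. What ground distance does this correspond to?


ground = 0.72 mm * 25000 / 1000 = 18.0 m

18.0 m


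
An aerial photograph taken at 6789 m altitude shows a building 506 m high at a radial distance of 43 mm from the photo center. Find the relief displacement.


d = h * r / H = 506 * 43 / 6789 = 3.2 mm

3.2 mm


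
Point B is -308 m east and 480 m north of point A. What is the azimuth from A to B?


az = atan2(-308, 480) = -32.7 deg
adjusted to 0-360: 327.3 degrees

327.3 degrees


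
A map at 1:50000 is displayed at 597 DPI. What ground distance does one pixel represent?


pixel_cm = 2.54 / 597 ≈ 0.004255 cm
ground = pixel_cm * 50000 / 100 = 2.54 * 50000 / (597 * 100) = 127000 / 59700 ≈ 2.13 m

2.13 m


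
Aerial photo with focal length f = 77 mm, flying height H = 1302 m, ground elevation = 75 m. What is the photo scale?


scale = f / (H - h) = 77 mm / 1227 m = 77 / 1227000 = 1:15935

1:15935


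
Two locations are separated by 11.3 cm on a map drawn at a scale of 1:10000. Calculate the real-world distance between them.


ground = 11.3 cm * 10000 / 100 = 1130.0 m = 1.13 km

1.13 km


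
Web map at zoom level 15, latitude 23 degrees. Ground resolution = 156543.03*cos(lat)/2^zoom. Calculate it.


res = 156543.03 * cos(23) / 2^15 = 156543.03 * 0.92050485 / 32768 = 4.4 m/pixel

4.4 m/pixel


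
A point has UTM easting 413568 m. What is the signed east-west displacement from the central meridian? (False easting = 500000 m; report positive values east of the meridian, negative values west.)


displacement = 413568 - 500000 = -86432 m

-86432 m


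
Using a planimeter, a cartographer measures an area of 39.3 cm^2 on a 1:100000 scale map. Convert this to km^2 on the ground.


ground_area = 39.3 * (100000/100)^2 = 39300000.0 m^2 = 39.3 km^2

39.3 km^2


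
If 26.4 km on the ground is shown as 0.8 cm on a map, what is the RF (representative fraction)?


ground = 26.4 km = 2640000 cm; RF denominator = ground / map = 2640000 / 0.8 = 3300000; RF = 1:3300000

1:3300000


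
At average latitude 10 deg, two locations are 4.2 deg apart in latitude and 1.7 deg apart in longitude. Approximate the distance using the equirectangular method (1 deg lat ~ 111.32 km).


dlat_km = 4.2 * 111.32 = 467.544
dlon_km = 1.7 * 111.32 * cos(10) ≈ 186.369
dist = sqrt(467.544^2 + 186.369^2) ≈ 503.3 km

503.3 km


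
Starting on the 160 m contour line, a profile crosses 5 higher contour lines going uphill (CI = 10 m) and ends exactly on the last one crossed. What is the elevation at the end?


elevation = 160 + 5 * 10 = 210 m

210 m


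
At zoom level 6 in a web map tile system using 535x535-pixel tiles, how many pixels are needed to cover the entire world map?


tiles per axis = 2^6 = 64
total tiles = 64^2 = 4096
pixels per axis = 64 * 535 = 34240
total pixels = 34240^2 = 1172377600

1172377600 pixels


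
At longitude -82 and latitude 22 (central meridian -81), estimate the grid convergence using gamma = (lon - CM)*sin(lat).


gamma = (-82 - -81) * sin(22) = -1 * 0.374607 = -0.375 degrees

-0.375 degrees


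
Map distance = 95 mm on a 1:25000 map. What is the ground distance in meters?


ground = 95 mm * 25000 / 1000 = 2375.0 m

2375.0 m


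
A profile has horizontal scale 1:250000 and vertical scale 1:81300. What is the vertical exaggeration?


VE = horizontal_scale / vertical_scale = 250000 / 81300 ≈ 3.1

3.1x


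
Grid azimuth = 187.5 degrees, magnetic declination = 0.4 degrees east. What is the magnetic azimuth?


magnetic azimuth = grid azimuth - declination (east +ve)
mag_az = 187.5 - 0.4 = 187.1 degrees

187.1 degrees


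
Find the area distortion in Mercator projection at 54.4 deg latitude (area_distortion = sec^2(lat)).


area_distortion = 1/cos^2(54.4) = 2.951

2.951


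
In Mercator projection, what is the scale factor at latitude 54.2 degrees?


SF = 1 / cos(54.2) = 1 / 0.584958 = 1.71

1.71


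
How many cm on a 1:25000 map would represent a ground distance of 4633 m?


map_cm = 4633 * 100 / 25000 = 18.532 cm ≈ 18.53 cm

18.53 cm


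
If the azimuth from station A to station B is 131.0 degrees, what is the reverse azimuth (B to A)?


back azimuth = (131.0 + 180) mod 360 = 311.0 degrees

311.0 degrees


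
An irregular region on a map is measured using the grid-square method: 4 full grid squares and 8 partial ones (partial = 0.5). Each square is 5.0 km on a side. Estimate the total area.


effective squares = 4 + 8 * 0.5 = 8.0
area = 8.0 * 25.0 = 200.0 km^2

200.0 km^2


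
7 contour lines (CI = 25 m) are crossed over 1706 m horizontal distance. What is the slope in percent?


elevation change = 7 * 25 = 175 m
slope = 175 / 1706 * 100 = 10.3%

10.3%


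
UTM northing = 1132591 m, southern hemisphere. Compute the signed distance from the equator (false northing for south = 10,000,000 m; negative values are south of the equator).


For southern: actual = 1132591 - 10000000 = -8867409 m

-8867409 m


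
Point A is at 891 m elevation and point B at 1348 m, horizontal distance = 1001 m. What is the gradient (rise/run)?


gradient = (1348 - 891) / 1001 = 457 / 1001 = 0.4565

0.4565


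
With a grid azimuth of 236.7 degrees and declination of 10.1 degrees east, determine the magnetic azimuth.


magnetic azimuth = grid azimuth - declination (east +ve)
mag_az = 236.7 - 10.1 = 226.6 degrees

226.6 degrees


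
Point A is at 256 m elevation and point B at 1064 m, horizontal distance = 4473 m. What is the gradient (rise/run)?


gradient = (1064 - 256) / 4473 = 808 / 4473 = 0.1806

0.1806


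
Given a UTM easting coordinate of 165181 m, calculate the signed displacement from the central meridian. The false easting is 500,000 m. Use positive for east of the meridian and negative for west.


displacement = 165181 - 500000 = -334819 m

-334819 m


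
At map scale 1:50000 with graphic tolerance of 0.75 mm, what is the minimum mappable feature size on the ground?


ground = 0.75 mm * 50000 / 1000 = 37.5 m

37.5 m


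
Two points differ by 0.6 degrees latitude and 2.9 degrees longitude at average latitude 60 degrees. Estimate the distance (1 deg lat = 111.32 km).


dlat_km = 0.6 * 111.32 = 66.792
dlon_km = 2.9 * 111.32 * cos(60) ≈ 161.414
dist = sqrt(66.792^2 + 161.414^2) ≈ 174.7 km

174.7 km


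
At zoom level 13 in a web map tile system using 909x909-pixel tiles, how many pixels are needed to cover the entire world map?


tiles per axis = 2^13 = 8192
total tiles = 8192^2 = 67108864
pixels per axis = 8192 * 909 = 7446528
total pixels = 7446528^2 = 55450779254784

55450779254784 pixels


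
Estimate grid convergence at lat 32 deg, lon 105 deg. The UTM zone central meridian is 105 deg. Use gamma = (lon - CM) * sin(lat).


gamma = (105 - 105) * sin(32) = 0 * 0.529919 = 0.0 degrees

0.0 degrees


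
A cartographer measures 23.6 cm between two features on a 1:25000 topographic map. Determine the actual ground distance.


ground = 23.6 cm * 25000 / 100 = 5900.0 m = 5.9 km

5.9 km


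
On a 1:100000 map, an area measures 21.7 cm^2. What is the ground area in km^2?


ground_area = 21.7 * (100000/100)^2 = 21700000.0 m^2 = 21.7 km^2

21.7 km^2


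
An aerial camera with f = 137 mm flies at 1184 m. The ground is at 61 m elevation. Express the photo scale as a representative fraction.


scale = f / (H - h) = 137 mm / 1123 m = 137 / 1123000 = 1:8197

1:8197


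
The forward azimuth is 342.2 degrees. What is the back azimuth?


back azimuth = (342.2 + 180) mod 360 = 162.2 degrees

162.2 degrees


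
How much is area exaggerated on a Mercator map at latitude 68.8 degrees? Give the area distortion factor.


area_distortion = 1/cos^2(68.8) = 7.647

7.647


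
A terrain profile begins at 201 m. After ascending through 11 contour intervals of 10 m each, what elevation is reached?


elevation = 201 + 11 * 10 = 311 m

311 m


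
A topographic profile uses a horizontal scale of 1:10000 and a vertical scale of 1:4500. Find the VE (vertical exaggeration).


VE = horizontal_scale / vertical_scale = 10000 / 4500 ≈ 2.2

2.2x


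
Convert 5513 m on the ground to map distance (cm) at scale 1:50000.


map_cm = 5513 * 100 / 50000 = 11.026 cm ≈ 11.03 cm

11.03 cm


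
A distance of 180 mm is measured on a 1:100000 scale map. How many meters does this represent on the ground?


ground = 180 mm * 100000 / 1000 = 18000.0 m

18000.0 m


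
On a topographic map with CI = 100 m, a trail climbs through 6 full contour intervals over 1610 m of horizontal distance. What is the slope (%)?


elevation change = 6 * 100 = 600 m
slope = 600 / 1610 * 100 = 37.3%

37.3%


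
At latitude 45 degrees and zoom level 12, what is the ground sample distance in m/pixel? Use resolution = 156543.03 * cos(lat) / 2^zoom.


res = 156543.03 * cos(45) / 2^12 = 156543.03 * 0.70710678 / 4096 = 27.02 m/pixel

27.02 m/pixel


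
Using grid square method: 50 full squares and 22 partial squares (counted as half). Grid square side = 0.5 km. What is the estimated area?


effective squares = 50 + 22 * 0.5 = 61.0
area = 61.0 * 0.25 = 15.25 km^2

15.25 km^2


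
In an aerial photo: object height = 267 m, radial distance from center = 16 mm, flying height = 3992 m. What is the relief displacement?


d = h * r / H = 267 * 16 / 3992 = 1.07 mm

1.07 mm


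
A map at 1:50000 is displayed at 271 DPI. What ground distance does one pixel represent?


pixel_cm = 2.54 / 271 ≈ 0.009373 cm
ground = pixel_cm * 50000 / 100 = 2.54 * 50000 / (271 * 100) = 127000 / 27100 ≈ 4.69 m

4.69 m


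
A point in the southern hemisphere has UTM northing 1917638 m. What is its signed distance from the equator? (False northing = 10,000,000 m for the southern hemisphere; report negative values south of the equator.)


For southern: actual = 1917638 - 10000000 = -8082362 m

-8082362 m


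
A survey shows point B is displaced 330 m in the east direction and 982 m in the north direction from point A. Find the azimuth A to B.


az = atan2(330, 982) = 18.6 deg
adjusted to 0-360: 18.6 degrees

18.6 degrees


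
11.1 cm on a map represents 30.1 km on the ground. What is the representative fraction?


ground = 30.1 km = 3010000 cm; RF denominator = ground / map = 3010000 / 11.1 ≈ 271171; RF = 1:271171

1:271171


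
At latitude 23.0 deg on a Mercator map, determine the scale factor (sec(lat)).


SF = 1 / cos(23.0) = 1 / 0.920505 = 1.086

1.086


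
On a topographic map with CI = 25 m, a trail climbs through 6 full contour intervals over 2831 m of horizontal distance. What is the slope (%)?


elevation change = 6 * 25 = 150 m
slope = 150 / 2831 * 100 = 5.3%

5.3%


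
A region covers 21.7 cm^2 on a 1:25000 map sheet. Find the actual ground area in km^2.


ground_area = 21.7 * (25000/100)^2 = 1356250.0 m^2 = 1.35625 km^2 ≈ 1.356 km^2

1.356 km^2


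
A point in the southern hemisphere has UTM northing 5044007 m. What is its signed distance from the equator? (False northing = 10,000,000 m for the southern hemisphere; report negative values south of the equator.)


For southern: actual = 5044007 - 10000000 = -4955993 m

-4955993 m


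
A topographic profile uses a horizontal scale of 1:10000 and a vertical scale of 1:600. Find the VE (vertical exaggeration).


VE = horizontal_scale / vertical_scale = 10000 / 600 ≈ 16.7

16.7x


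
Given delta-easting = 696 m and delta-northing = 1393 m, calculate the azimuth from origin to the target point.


az = atan2(696, 1393) = 26.5 deg
adjusted to 0-360: 26.5 degrees

26.5 degrees


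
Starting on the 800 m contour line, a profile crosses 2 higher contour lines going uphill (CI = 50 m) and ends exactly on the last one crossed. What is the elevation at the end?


elevation = 800 + 2 * 50 = 900 m

900 m


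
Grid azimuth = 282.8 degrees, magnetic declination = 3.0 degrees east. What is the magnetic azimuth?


magnetic azimuth = grid azimuth - declination (east +ve)
mag_az = 282.8 - 3.0 = 279.8 degrees

279.8 degrees


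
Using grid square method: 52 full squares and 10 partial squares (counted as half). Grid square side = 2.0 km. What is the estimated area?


effective squares = 52 + 10 * 0.5 = 57.0
area = 57.0 * 4.0 = 228.0 km^2

228.0 km^2


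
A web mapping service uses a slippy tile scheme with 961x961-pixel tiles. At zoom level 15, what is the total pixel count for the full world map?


tiles per axis = 2^15 = 32768
total tiles = 32768^2 = 1073741824
pixels per axis = 32768 * 961 = 31490048
total pixels = 31490048^2 = 991623123042304

991623123042304 pixels


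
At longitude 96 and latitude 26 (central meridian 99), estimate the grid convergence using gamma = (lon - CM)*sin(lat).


gamma = (96 - 99) * sin(26) = -3 * 0.438371 = -1.315 degrees

-1.315 degrees


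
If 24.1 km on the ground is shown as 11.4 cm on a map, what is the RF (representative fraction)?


ground = 24.1 km = 2410000 cm; RF denominator = ground / map = 2410000 / 11.4 ≈ 211404; RF = 1:211404

1:211404


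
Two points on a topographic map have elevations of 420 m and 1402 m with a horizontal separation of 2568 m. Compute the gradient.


gradient = (1402 - 420) / 2568 = 982 / 2568 = 0.3824

0.3824


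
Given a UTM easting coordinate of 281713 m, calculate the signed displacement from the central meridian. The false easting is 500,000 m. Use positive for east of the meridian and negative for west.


displacement = 281713 - 500000 = -218287 m

-218287 m


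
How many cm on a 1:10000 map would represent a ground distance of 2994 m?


map_cm = 2994 * 100 / 10000 = 29.94 cm

29.94 cm


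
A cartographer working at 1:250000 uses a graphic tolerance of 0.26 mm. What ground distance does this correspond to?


ground = 0.26 mm * 250000 / 1000 = 65.0 m

65.0 m


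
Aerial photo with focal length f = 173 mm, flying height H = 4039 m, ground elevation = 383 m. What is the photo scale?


scale = f / (H - h) = 173 mm / 3656 m = 173 / 3656000 = 1:21133

1:21133


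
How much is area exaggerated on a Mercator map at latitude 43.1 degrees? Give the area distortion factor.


area_distortion = 1/cos^2(43.1) = 1.876

1.876


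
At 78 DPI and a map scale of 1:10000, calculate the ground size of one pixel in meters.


pixel_cm = 2.54 / 78 ≈ 0.032564 cm
ground = pixel_cm * 10000 / 100 = 2.54 * 10000 / (78 * 100) = 25400 / 7800 ≈ 3.26 m

3.26 m


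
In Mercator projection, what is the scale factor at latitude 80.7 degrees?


SF = 1 / cos(80.7) = 1 / 0.161604 = 6.188

6.188


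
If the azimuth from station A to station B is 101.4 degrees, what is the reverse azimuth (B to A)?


back azimuth = (101.4 + 180) mod 360 = 281.4 degrees

281.4 degrees


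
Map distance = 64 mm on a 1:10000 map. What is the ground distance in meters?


ground = 64 mm * 10000 / 1000 = 640.0 m

640.0 m


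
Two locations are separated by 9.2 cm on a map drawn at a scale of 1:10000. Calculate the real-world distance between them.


ground = 9.2 cm * 10000 / 100 = 920.0 m

920.0 m


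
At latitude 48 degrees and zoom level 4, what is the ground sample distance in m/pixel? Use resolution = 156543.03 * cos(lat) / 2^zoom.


res = 156543.03 * cos(48) / 2^4 = 156543.03 * 0.66913061 / 16 = 6546.73 m/pixel

6546.73 m/pixel


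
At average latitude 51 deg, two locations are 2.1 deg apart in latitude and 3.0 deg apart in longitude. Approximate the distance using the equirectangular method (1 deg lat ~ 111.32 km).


dlat_km = 2.1 * 111.32 = 233.772
dlon_km = 3.0 * 111.32 * cos(51) ≈ 210.168
dist = sqrt(233.772^2 + 210.168^2) ≈ 314.4 km

314.4 km


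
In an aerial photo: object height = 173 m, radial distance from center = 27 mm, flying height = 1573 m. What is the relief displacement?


d = h * r / H = 173 * 27 / 1573 = 2.97 mm

2.97 mm


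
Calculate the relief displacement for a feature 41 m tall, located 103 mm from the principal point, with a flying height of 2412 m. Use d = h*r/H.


d = h * r / H = 41 * 103 / 2412 = 1.75 mm

1.75 mm


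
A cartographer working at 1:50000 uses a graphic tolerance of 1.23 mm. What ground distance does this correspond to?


ground = 1.23 mm * 50000 / 1000 = 61.5 m

61.5 m


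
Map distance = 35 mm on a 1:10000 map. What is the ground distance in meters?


ground = 35 mm * 10000 / 1000 = 350.0 m

350.0 m


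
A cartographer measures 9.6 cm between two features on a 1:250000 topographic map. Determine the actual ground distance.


ground = 9.6 cm * 250000 / 100 = 24000.0 m = 24.0 km

24.0 km


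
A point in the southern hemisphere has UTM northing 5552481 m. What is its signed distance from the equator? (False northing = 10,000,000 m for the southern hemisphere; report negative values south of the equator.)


For southern: actual = 5552481 - 10000000 = -4447519 m

-4447519 m


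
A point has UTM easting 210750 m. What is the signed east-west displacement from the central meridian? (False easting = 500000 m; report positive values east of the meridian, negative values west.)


displacement = 210750 - 500000 = -289250 m

-289250 m


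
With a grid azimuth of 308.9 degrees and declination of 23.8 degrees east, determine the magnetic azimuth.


magnetic azimuth = grid azimuth - declination (east +ve)
mag_az = 308.9 - 23.8 = 285.1 degrees

285.1 degrees


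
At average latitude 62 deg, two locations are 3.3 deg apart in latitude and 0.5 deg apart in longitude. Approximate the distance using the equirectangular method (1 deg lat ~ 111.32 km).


dlat_km = 3.3 * 111.32 = 367.356
dlon_km = 0.5 * 111.32 * cos(62) ≈ 26.131
dist = sqrt(367.356^2 + 26.131^2) ≈ 368.3 km

368.3 km


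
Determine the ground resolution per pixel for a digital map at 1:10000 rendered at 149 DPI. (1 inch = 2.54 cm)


pixel_cm = 2.54 / 149 ≈ 0.017047 cm
ground = pixel_cm * 10000 / 100 = 2.54 * 10000 / (149 * 100) = 25400 / 14900 ≈ 1.7 m

1.7 m


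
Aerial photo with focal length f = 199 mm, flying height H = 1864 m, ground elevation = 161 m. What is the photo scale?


scale = f / (H - h) = 199 mm / 1703 m = 199 / 1703000 = 1:8558

1:8558


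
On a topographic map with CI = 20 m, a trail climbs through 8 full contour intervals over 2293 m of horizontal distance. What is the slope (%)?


elevation change = 8 * 20 = 160 m
slope = 160 / 2293 * 100 = 7.0%

7.0%


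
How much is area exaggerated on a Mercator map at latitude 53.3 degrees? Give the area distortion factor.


area_distortion = 1/cos^2(53.3) = 2.8

2.8


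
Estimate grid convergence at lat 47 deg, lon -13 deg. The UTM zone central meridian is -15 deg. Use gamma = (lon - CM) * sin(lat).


gamma = (-13 - -15) * sin(47) = 2 * 0.731354 = 1.463 degrees

1.463 degrees


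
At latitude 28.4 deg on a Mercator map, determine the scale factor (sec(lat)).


SF = 1 / cos(28.4) = 1 / 0.879649 = 1.137

1.137


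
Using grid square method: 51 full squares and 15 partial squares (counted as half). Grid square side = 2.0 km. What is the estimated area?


effective squares = 51 + 15 * 0.5 = 58.5
area = 58.5 * 4.0 = 234.0 km^2

234.0 km^2


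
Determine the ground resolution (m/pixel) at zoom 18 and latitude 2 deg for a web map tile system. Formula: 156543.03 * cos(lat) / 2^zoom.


res = 156543.03 * cos(2) / 2^18 = 156543.03 * 0.99939083 / 262144 = 0.6 m/pixel

0.6 m/pixel


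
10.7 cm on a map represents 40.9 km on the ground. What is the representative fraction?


ground = 40.9 km = 4090000 cm; RF denominator = ground / map = 4090000 / 10.7 ≈ 382243; RF = 1:382243

1:382243


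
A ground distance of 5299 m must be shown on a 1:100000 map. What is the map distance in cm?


map_cm = 5299 * 100 / 100000 = 5.299 cm ≈ 5.3 cm

5.3 cm


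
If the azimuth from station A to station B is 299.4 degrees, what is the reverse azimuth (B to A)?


back azimuth = (299.4 + 180) mod 360 = 119.4 degrees

119.4 degrees


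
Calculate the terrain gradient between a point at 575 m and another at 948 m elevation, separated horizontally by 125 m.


gradient = (948 - 575) / 125 = 373 / 125 = 2.984

2.984


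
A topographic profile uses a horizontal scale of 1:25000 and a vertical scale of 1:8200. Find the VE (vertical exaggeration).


VE = horizontal_scale / vertical_scale = 25000 / 8200 ≈ 3.0

3.0x


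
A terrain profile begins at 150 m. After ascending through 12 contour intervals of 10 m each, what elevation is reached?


elevation = 150 + 12 * 10 = 270 m

270 m


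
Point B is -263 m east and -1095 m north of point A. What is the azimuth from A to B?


az = atan2(-263, -1095) = -166.5 deg
adjusted to 0-360: 193.5 degrees

193.5 degrees


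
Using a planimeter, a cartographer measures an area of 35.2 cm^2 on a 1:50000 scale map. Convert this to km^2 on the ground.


ground_area = 35.2 * (50000/100)^2 = 8800000.0 m^2 = 8.8 km^2

8.8 km^2


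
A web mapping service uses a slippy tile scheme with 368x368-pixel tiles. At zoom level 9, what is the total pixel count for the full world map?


tiles per axis = 2^9 = 512
total tiles = 512^2 = 262144
pixels per axis = 512 * 368 = 188416
total pixels = 188416^2 = 35500589056

35500589056 pixels


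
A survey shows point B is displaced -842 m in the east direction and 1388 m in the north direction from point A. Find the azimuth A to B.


az = atan2(-842, 1388) = -31.2 deg
adjusted to 0-360: 328.8 degrees

328.8 degrees


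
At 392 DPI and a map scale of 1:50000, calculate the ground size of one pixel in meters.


pixel_cm = 2.54 / 392 ≈ 0.00648 cm
ground = pixel_cm * 50000 / 100 = 2.54 * 50000 / (392 * 100) = 127000 / 39200 ≈ 3.24 m

3.24 m


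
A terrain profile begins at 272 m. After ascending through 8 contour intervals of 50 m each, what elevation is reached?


elevation = 272 + 8 * 50 = 672 m

672 m


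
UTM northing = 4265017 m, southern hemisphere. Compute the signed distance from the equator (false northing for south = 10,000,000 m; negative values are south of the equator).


For southern: actual = 4265017 - 10000000 = -5734983 m

-5734983 m


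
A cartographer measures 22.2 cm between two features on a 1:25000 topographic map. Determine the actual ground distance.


ground = 22.2 cm * 25000 / 100 = 5550.0 m = 5.55 km

5.55 km
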